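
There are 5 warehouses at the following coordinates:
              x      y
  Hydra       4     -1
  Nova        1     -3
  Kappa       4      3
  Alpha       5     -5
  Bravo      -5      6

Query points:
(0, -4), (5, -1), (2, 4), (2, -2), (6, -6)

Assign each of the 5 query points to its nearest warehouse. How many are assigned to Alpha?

1

(0, -4) — d² to each: Hydra:25, Nova:2, Kappa:65, Alpha:26, Bravo:125 → nearest is Nova
(5, -1) — d² to each: Hydra:1, Nova:20, Kappa:17, Alpha:16, Bravo:149 → nearest is Hydra
(2, 4) — d² to each: Hydra:29, Nova:50, Kappa:5, Alpha:90, Bravo:53 → nearest is Kappa
(2, -2) — d² to each: Hydra:5, Nova:2, Kappa:29, Alpha:18, Bravo:113 → nearest is Nova
(6, -6) — d² to each: Hydra:29, Nova:34, Kappa:85, Alpha:2, Bravo:265 → nearest is Alpha
1 of the 5 points has Alpha as nearest.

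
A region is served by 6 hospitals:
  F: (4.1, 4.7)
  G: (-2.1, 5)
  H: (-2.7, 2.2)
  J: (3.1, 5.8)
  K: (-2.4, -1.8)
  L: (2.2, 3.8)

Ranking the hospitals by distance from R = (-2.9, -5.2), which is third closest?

G

Compare squared distances (the ordering matches that of the actual distances):
|RF|² = (-2.9−4.1)² + (-5.2−4.7)² = 49 + 98.01 = 147.01
|RG|² = (-2.9−(-2.1))² + (-5.2−5)² = 0.64 + 104.04 = 104.68
|RH|² = (-2.9−(-2.7))² + (-5.2−2.2)² = 0.04 + 54.76 = 54.8
|RJ|² = (-2.9−3.1)² + (-5.2−5.8)² = 36 + 121 = 157
|RK|² = (-2.9−(-2.4))² + (-5.2−(-1.8))² = 0.25 + 11.56 = 11.81
|RL|² = (-2.9−2.2)² + (-5.2−3.8)² = 26.01 + 81 = 107.01
Sorted ascending: K, H, G, L, … — the third-nearest is G.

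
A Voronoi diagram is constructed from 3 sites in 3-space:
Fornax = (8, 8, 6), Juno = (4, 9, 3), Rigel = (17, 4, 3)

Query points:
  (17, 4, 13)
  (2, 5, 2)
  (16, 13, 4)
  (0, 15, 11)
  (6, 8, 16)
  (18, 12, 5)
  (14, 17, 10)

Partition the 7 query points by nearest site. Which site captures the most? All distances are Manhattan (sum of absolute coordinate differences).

Rigel

(17, 4, 13) — d to each: Fornax:20, Juno:28, Rigel:10 → nearest is Rigel
(2, 5, 2) — d to each: Fornax:13, Juno:7, Rigel:17 → nearest is Juno
(16, 13, 4) — d to each: Fornax:15, Juno:17, Rigel:11 → nearest is Rigel
(0, 15, 11) — d to each: Fornax:20, Juno:18, Rigel:36 → nearest is Juno
(6, 8, 16) — d to each: Fornax:12, Juno:16, Rigel:28 → nearest is Fornax
(18, 12, 5) — d to each: Fornax:15, Juno:19, Rigel:11 → nearest is Rigel
(14, 17, 10) — d to each: Fornax:19, Juno:25, Rigel:23 → nearest is Fornax
Tally — Fornax:2, Juno:2, Rigel:3. Rigel captures the most (3).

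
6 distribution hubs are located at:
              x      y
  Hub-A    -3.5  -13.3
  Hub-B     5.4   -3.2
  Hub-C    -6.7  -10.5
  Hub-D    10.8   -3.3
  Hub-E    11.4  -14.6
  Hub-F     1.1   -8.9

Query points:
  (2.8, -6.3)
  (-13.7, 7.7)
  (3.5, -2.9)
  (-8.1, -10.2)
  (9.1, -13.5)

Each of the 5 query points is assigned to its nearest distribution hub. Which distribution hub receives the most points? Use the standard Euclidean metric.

(2.8, -6.3) — d² to each: Hub-A:88.69, Hub-B:16.37, Hub-C:107.89, Hub-D:73, Hub-E:142.85, Hub-F:9.65 → nearest is Hub-F
(-13.7, 7.7) — d² to each: Hub-A:545.04, Hub-B:483.62, Hub-C:380.24, Hub-D:721.25, Hub-E:1127.3, Hub-F:494.6 → nearest is Hub-C
(3.5, -2.9) — d² to each: Hub-A:157.16, Hub-B:3.7, Hub-C:161.8, Hub-D:53.45, Hub-E:199.3, Hub-F:41.76 → nearest is Hub-B
(-8.1, -10.2) — d² to each: Hub-A:30.77, Hub-B:231.25, Hub-C:2.05, Hub-D:404.82, Hub-E:399.61, Hub-F:86.33 → nearest is Hub-C
(9.1, -13.5) — d² to each: Hub-A:158.8, Hub-B:119.78, Hub-C:258.64, Hub-D:106.93, Hub-E:6.5, Hub-F:85.16 → nearest is Hub-E
Tally — Hub-B:1, Hub-C:2, Hub-E:1, Hub-F:1. Hub-C captures the most (2).

Hub-C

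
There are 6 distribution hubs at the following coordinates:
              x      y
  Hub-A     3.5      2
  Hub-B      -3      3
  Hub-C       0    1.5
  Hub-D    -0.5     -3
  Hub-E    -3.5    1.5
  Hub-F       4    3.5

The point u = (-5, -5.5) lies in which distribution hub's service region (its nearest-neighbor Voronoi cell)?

Hub-D

Compare squared distances (the ordering matches that of the actual distances):
d²(u, Hub-A) = 72.25 + 56.25 = 128.5
d²(u, Hub-B) = 4 + 72.25 = 76.25
d²(u, Hub-C) = 25 + 49 = 74
d²(u, Hub-D) = 20.25 + 6.25 = 26.5
d²(u, Hub-E) = 2.25 + 49 = 51.25
d²(u, Hub-F) = 81 + 81 = 162
The smallest is to Hub-D, so u lies in the Voronoi region of Hub-D.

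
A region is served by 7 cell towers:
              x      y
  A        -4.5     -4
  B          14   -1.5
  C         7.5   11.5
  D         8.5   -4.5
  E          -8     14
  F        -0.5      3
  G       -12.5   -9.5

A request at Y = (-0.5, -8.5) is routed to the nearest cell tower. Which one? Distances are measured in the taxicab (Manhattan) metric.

A

d(Y,A) = |-0.5−(-4.5)| + |-8.5−(-4)| = 4 + 4.5 = 8.5
d(Y,B) = |-0.5−14| + |-8.5−(-1.5)| = 14.5 + 7 = 21.5
d(Y,C) = |-0.5−7.5| + |-8.5−11.5| = 8 + 20 = 28
d(Y,D) = |-0.5−8.5| + |-8.5−(-4.5)| = 9 + 4 = 13
d(Y,E) = |-0.5−(-8)| + |-8.5−14| = 7.5 + 22.5 = 30
d(Y,F) = |-0.5−(-0.5)| + |-8.5−3| = 0 + 11.5 = 11.5
d(Y,G) = |-0.5−(-12.5)| + |-8.5−(-9.5)| = 12 + 1 = 13
Minimum is at A.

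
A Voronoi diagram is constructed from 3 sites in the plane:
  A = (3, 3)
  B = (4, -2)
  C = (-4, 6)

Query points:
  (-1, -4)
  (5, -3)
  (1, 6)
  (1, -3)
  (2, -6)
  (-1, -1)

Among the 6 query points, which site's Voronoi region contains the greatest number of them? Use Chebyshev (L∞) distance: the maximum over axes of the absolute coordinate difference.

(-1, -4) — d to each: A:7, B:5, C:10 → nearest is B
(5, -3) — d to each: A:6, B:1, C:9 → nearest is B
(1, 6) — d to each: A:3, B:8, C:5 → nearest is A
(1, -3) — d to each: A:6, B:3, C:9 → nearest is B
(2, -6) — d to each: A:9, B:4, C:12 → nearest is B
(-1, -1) — d to each: A:4, B:5, C:7 → nearest is A
Tally — A:2, B:4. B captures the most (4).

B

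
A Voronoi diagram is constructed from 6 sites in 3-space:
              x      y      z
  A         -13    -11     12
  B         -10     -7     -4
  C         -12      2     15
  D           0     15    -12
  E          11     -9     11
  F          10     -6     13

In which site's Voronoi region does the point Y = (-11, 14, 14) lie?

C

Compare squared distances (the ordering matches that of the actual distances):
|YA|² = (-11−(-13))² + (14−(-11))² + (14−12)² = 4 + 625 + 4 = 633
|YB|² = (-11−(-10))² + (14−(-7))² + (14−(-4))² = 1 + 441 + 324 = 766
|YC|² = (-11−(-12))² + (14−2)² + (14−15)² = 1 + 144 + 1 = 146
|YD|² = (-11−0)² + (14−15)² + (14−(-12))² = 121 + 1 + 676 = 798
|YE|² = (-11−11)² + (14−(-9))² + (14−11)² = 484 + 529 + 9 = 1022
|YF|² = (-11−10)² + (14−(-6))² + (14−13)² = 441 + 400 + 1 = 842
Minimum is at C.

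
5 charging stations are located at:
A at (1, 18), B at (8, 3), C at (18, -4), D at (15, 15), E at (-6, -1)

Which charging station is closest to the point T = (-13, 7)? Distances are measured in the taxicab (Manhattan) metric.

d(T,A) = |-13−1| + |7−18| = 14 + 11 = 25
d(T,B) = |-13−8| + |7−3| = 21 + 4 = 25
d(T,C) = |-13−18| + |7−(-4)| = 31 + 11 = 42
d(T,D) = |-13−15| + |7−15| = 28 + 8 = 36
d(T,E) = |-13−(-6)| + |7−(-1)| = 7 + 8 = 15
The smallest is to E, so T lies in the Voronoi region of E.

E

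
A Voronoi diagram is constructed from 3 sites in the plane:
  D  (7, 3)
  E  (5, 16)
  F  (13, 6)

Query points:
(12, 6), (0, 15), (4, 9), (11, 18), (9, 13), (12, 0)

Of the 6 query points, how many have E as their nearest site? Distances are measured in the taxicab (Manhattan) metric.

4

(12, 6) — d to each: D:8, E:17, F:1 → nearest is F
(0, 15) — d to each: D:19, E:6, F:22 → nearest is E
(4, 9) — d to each: D:9, E:8, F:12 → nearest is E
(11, 18) — d to each: D:19, E:8, F:14 → nearest is E
(9, 13) — d to each: D:12, E:7, F:11 → nearest is E
(12, 0) — d to each: D:8, E:23, F:7 → nearest is F
4 of the 6 points have E as nearest.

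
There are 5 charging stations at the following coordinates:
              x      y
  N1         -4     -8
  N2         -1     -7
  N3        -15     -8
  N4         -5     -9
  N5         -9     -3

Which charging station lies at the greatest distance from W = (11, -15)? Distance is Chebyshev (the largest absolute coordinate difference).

d(W,N1) = max(15, 7) = 15
d(W,N2) = max(12, 8) = 12
d(W,N3) = max(26, 7) = 26
d(W,N4) = max(16, 6) = 16
d(W,N5) = max(20, 12) = 20
The largest is to N3.

N3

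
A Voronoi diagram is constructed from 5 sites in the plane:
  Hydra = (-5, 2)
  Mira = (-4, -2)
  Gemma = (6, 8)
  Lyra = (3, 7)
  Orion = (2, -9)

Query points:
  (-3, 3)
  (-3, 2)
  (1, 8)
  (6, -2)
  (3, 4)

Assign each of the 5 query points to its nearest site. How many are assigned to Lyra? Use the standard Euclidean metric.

(-3, 3) — d² to each: Hydra:5, Mira:26, Gemma:106, Lyra:52, Orion:169 → nearest is Hydra
(-3, 2) — d² to each: Hydra:4, Mira:17, Gemma:117, Lyra:61, Orion:146 → nearest is Hydra
(1, 8) — d² to each: Hydra:72, Mira:125, Gemma:25, Lyra:5, Orion:290 → nearest is Lyra
(6, -2) — d² to each: Hydra:137, Mira:100, Gemma:100, Lyra:90, Orion:65 → nearest is Orion
(3, 4) — d² to each: Hydra:68, Mira:85, Gemma:25, Lyra:9, Orion:170 → nearest is Lyra
2 of the 5 points have Lyra as nearest.

2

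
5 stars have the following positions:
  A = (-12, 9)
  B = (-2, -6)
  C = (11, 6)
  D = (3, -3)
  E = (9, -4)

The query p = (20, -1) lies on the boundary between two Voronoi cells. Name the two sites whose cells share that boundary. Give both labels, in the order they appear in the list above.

C and E

Squared distances from p to each site:
|pA|² = (20−(-12))² + (-1−9)² = 1024 + 100 = 1124
|pB|² = (20−(-2))² + (-1−(-6))² = 484 + 25 = 509
|pC|² = (20−11)² + (-1−6)² = 81 + 49 = 130
|pD|² = (20−3)² + (-1−(-3))² = 289 + 4 = 293
|pE|² = (20−9)² + (-1−(-4))² = 121 + 9 = 130
p is equidistant from C and E (both at squared distance 130), and every other site is strictly farther — so p lies on the C–E Voronoi edge.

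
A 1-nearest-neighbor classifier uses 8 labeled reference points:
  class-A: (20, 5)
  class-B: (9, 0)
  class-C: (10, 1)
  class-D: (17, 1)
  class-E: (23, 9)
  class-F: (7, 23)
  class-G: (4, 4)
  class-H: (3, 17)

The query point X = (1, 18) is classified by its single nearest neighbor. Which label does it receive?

class-H

Since √ is increasing, it suffices to compare squared distances:
d²(X, class-A) = (1−20)² + (18−5)² = 361 + 169 = 530
d²(X, class-B) = (1−9)² + (18−0)² = 64 + 324 = 388
d²(X, class-C) = (1−10)² + (18−1)² = 81 + 289 = 370
d²(X, class-D) = (1−17)² + (18−1)² = 256 + 289 = 545
d²(X, class-E) = (1−23)² + (18−9)² = 484 + 81 = 565
d²(X, class-F) = (1−7)² + (18−23)² = 36 + 25 = 61
d²(X, class-G) = (1−4)² + (18−4)² = 9 + 196 = 205
d²(X, class-H) = (1−3)² + (18−17)² = 4 + 1 = 5
class-H is nearest.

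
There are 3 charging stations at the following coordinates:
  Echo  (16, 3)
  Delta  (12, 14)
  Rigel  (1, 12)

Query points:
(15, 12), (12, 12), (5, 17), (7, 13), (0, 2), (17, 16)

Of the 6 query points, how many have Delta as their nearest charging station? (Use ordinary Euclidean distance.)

4

(15, 12) — d² to each: Echo:82, Delta:13, Rigel:196 → nearest is Delta
(12, 12) — d² to each: Echo:97, Delta:4, Rigel:121 → nearest is Delta
(5, 17) — d² to each: Echo:317, Delta:58, Rigel:41 → nearest is Rigel
(7, 13) — d² to each: Echo:181, Delta:26, Rigel:37 → nearest is Delta
(0, 2) — d² to each: Echo:257, Delta:288, Rigel:101 → nearest is Rigel
(17, 16) — d² to each: Echo:170, Delta:29, Rigel:272 → nearest is Delta
4 of the 6 points have Delta as nearest.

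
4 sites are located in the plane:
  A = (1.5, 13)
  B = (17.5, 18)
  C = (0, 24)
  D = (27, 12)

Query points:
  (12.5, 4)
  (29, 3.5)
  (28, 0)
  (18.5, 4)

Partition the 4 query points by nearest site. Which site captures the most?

D

(12.5, 4) — d² to each: A:202, B:221, C:556.25, D:274.25 → nearest is A
(29, 3.5) — d² to each: A:846.5, B:342.5, C:1261.25, D:76.25 → nearest is D
(28, 0) — d² to each: A:871.25, B:434.25, C:1360, D:145 → nearest is D
(18.5, 4) — d² to each: A:370, B:197, C:742.25, D:136.25 → nearest is D
Tally — A:1, D:3. D captures the most (3).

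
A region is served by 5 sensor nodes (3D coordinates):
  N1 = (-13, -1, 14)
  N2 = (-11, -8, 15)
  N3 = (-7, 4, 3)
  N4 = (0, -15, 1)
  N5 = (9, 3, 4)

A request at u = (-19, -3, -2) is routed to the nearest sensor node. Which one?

N3

Squared Euclidean distances:
|uN1|² = (-19−(-13))² + (-3−(-1))² + (-2−14)² = 36 + 4 + 256 = 296
|uN2|² = (-19−(-11))² + (-3−(-8))² + (-2−15)² = 64 + 25 + 289 = 378
|uN3|² = (-19−(-7))² + (-3−4)² + (-2−3)² = 144 + 49 + 25 = 218
|uN4|² = (-19−0)² + (-3−(-15))² + (-2−1)² = 361 + 144 + 9 = 514
|uN5|² = (-19−9)² + (-3−3)² + (-2−4)² = 784 + 36 + 36 = 856
N3 is nearest.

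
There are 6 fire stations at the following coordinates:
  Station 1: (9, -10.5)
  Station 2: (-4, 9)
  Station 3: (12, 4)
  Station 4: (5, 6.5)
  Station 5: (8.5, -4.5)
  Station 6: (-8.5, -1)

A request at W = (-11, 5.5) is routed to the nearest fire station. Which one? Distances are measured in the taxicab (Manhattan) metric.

Station 6

d(W, Station 1) = 20 + 16 = 36
d(W, Station 2) = 7 + 3.5 = 10.5
d(W, Station 3) = 23 + 1.5 = 24.5
d(W, Station 4) = 16 + 1 = 17
d(W, Station 5) = 19.5 + 10 = 29.5
d(W, Station 6) = 2.5 + 6.5 = 9
The smallest is to Station 6, so W lies in the Voronoi region of Station 6.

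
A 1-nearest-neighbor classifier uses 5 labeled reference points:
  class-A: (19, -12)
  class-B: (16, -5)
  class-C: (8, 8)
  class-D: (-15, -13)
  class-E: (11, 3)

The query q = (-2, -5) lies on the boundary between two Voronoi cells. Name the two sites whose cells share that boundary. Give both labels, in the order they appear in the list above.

class-D and class-E

Squared distances from q to each site:
d²(q, class-A) = (-2−19)² + (-5−(-12))² = 441 + 49 = 490
d²(q, class-B) = (-2−16)² + (-5−(-5))² = 324 + 0 = 324
d²(q, class-C) = (-2−8)² + (-5−8)² = 100 + 169 = 269
d²(q, class-D) = (-2−(-15))² + (-5−(-13))² = 169 + 64 = 233
d²(q, class-E) = (-2−11)² + (-5−3)² = 169 + 64 = 233
q is equidistant from class-D and class-E (both at squared distance 233), and every other site is strictly farther — so q lies on the class-D–class-E Voronoi edge.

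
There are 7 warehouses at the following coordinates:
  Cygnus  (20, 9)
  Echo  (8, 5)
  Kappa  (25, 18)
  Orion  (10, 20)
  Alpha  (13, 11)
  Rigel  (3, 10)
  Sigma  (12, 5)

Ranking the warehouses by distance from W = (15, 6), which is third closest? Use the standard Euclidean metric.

Cygnus

Since √ is increasing, it suffices to compare squared distances:
d²(W, Cygnus) = (15−20)² + (6−9)² = 25 + 9 = 34
d²(W, Echo) = (15−8)² + (6−5)² = 49 + 1 = 50
d²(W, Kappa) = (15−25)² + (6−18)² = 100 + 144 = 244
d²(W, Orion) = (15−10)² + (6−20)² = 25 + 196 = 221
d²(W, Alpha) = (15−13)² + (6−11)² = 4 + 25 = 29
d²(W, Rigel) = (15−3)² + (6−10)² = 144 + 16 = 160
d²(W, Sigma) = (15−12)² + (6−5)² = 9 + 1 = 10
Sorted ascending: Sigma, Alpha, Cygnus, Echo, … — the third-nearest is Cygnus.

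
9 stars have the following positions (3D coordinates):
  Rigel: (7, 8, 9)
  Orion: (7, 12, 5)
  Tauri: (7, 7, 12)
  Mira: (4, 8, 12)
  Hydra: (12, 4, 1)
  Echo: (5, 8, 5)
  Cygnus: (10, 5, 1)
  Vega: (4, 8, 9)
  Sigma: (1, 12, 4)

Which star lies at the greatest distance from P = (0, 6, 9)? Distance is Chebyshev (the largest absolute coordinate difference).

Hydra

d(P, Rigel) = max(7, 2, 0) = 7
d(P, Orion) = max(7, 6, 4) = 7
d(P, Tauri) = max(7, 1, 3) = 7
d(P, Mira) = max(4, 2, 3) = 4
d(P, Hydra) = max(12, 2, 8) = 12
d(P, Echo) = max(5, 2, 4) = 5
d(P, Cygnus) = max(10, 1, 8) = 10
d(P, Vega) = max(4, 2, 0) = 4
d(P, Sigma) = max(1, 6, 5) = 6
The largest is to Hydra.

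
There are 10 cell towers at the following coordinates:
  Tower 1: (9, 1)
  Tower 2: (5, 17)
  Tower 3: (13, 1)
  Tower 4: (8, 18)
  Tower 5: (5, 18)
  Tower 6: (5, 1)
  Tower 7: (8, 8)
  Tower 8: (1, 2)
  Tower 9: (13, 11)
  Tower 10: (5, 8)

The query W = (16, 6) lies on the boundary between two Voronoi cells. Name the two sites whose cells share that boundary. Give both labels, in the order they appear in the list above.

Squared distances from W to each site:
d²(W, Tower 1) = (16−9)² + (6−1)² = 49 + 25 = 74
d²(W, Tower 2) = (16−5)² + (6−17)² = 121 + 121 = 242
d²(W, Tower 3) = (16−13)² + (6−1)² = 9 + 25 = 34
d²(W, Tower 4) = (16−8)² + (6−18)² = 64 + 144 = 208
d²(W, Tower 5) = (16−5)² + (6−18)² = 121 + 144 = 265
d²(W, Tower 6) = (16−5)² + (6−1)² = 121 + 25 = 146
d²(W, Tower 7) = (16−8)² + (6−8)² = 64 + 4 = 68
d²(W, Tower 8) = (16−1)² + (6−2)² = 225 + 16 = 241
d²(W, Tower 9) = (16−13)² + (6−11)² = 9 + 25 = 34
d²(W, Tower 10) = (16−5)² + (6−8)² = 121 + 4 = 125
W is equidistant from Tower 3 and Tower 9 (both at squared distance 34), and every other site is strictly farther — so W lies on the Tower 3–Tower 9 Voronoi edge.

Tower 3 and Tower 9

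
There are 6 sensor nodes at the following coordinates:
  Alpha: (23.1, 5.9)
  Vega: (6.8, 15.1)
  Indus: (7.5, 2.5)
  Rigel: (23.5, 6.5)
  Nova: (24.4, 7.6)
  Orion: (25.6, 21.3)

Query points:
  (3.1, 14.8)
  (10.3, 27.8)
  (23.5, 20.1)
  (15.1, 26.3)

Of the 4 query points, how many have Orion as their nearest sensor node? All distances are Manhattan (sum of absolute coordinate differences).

2

(3.1, 14.8) — d to each: Alpha:28.9, Vega:4, Indus:16.7, Rigel:28.7, Nova:28.5, Orion:29 → nearest is Vega
(10.3, 27.8) — d to each: Alpha:34.7, Vega:16.2, Indus:28.1, Rigel:34.5, Nova:34.3, Orion:21.8 → nearest is Vega
(23.5, 20.1) — d to each: Alpha:14.6, Vega:21.7, Indus:33.6, Rigel:13.6, Nova:13.4, Orion:3.3 → nearest is Orion
(15.1, 26.3) — d to each: Alpha:28.4, Vega:19.5, Indus:31.4, Rigel:28.2, Nova:28, Orion:15.5 → nearest is Orion
2 of the 4 points have Orion as nearest.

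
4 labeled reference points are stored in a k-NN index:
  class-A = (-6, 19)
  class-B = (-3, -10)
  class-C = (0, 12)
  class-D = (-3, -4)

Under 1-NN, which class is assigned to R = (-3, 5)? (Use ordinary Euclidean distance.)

Compare squared distances (the ordering matches that of the actual distances):
d²(R, class-A) = (-3−(-6))² + (5−19)² = 9 + 196 = 205
d²(R, class-B) = (-3−(-3))² + (5−(-10))² = 0 + 225 = 225
d²(R, class-C) = (-3−0)² + (5−12)² = 9 + 49 = 58
d²(R, class-D) = (-3−(-3))² + (5−(-4))² = 0 + 81 = 81
class-C is nearest.

class-C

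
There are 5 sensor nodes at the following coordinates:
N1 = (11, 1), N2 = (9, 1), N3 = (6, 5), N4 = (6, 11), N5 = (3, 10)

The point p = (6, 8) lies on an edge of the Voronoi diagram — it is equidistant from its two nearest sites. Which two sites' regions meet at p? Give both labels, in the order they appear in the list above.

Squared distances from p to each site:
|pN1|² = (6−11)² + (8−1)² = 25 + 49 = 74
|pN2|² = (6−9)² + (8−1)² = 9 + 49 = 58
|pN3|² = (6−6)² + (8−5)² = 0 + 9 = 9
|pN4|² = (6−6)² + (8−11)² = 0 + 9 = 9
|pN5|² = (6−3)² + (8−10)² = 9 + 4 = 13
p is equidistant from N3 and N4 (both at squared distance 9), and every other site is strictly farther — so p lies on the N3–N4 Voronoi edge.

N3 and N4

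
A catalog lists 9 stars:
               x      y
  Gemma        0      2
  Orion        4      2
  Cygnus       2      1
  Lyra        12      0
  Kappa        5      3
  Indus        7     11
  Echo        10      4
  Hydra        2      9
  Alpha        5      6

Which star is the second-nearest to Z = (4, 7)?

Hydra

Squared Euclidean distances:
d²(Z, Gemma) = (4−0)² + (7−2)² = 16 + 25 = 41
d²(Z, Orion) = (4−4)² + (7−2)² = 0 + 25 = 25
d²(Z, Cygnus) = (4−2)² + (7−1)² = 4 + 36 = 40
d²(Z, Lyra) = (4−12)² + (7−0)² = 64 + 49 = 113
d²(Z, Kappa) = (4−5)² + (7−3)² = 1 + 16 = 17
d²(Z, Indus) = (4−7)² + (7−11)² = 9 + 16 = 25
d²(Z, Echo) = (4−10)² + (7−4)² = 36 + 9 = 45
d²(Z, Hydra) = (4−2)² + (7−9)² = 4 + 4 = 8
d²(Z, Alpha) = (4−5)² + (7−6)² = 1 + 1 = 2
Sorted ascending: Alpha, Hydra, Kappa, … — the second-nearest is Hydra.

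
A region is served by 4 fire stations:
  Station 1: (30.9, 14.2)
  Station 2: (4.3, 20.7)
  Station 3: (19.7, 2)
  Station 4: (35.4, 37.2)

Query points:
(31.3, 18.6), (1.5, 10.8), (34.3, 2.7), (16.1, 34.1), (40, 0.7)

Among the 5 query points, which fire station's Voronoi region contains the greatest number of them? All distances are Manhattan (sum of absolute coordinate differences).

Station 1

(31.3, 18.6) — d to each: Station 1:4.8, Station 2:29.1, Station 3:28.2, Station 4:22.7 → nearest is Station 1
(1.5, 10.8) — d to each: Station 1:32.8, Station 2:12.7, Station 3:27, Station 4:60.3 → nearest is Station 2
(34.3, 2.7) — d to each: Station 1:14.9, Station 2:48, Station 3:15.3, Station 4:35.6 → nearest is Station 1
(16.1, 34.1) — d to each: Station 1:34.7, Station 2:25.2, Station 3:35.7, Station 4:22.4 → nearest is Station 4
(40, 0.7) — d to each: Station 1:22.6, Station 2:55.7, Station 3:21.6, Station 4:41.1 → nearest is Station 3
Tally — Station 1:2, Station 2:1, Station 3:1, Station 4:1. Station 1 captures the most (2).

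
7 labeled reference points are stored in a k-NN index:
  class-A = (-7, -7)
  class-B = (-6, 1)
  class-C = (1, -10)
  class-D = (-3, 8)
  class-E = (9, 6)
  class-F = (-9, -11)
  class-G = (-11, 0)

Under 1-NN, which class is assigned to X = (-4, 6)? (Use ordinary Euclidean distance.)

Compare squared distances (the ordering matches that of the actual distances):
d²(X, class-A) = (-4−(-7))² + (6−(-7))² = 9 + 169 = 178
d²(X, class-B) = (-4−(-6))² + (6−1)² = 4 + 25 = 29
d²(X, class-C) = (-4−1)² + (6−(-10))² = 25 + 256 = 281
d²(X, class-D) = (-4−(-3))² + (6−8)² = 1 + 4 = 5
d²(X, class-E) = (-4−9)² + (6−6)² = 169 + 0 = 169
d²(X, class-F) = (-4−(-9))² + (6−(-11))² = 25 + 289 = 314
d²(X, class-G) = (-4−(-11))² + (6−0)² = 49 + 36 = 85
Minimum is at class-D.

class-D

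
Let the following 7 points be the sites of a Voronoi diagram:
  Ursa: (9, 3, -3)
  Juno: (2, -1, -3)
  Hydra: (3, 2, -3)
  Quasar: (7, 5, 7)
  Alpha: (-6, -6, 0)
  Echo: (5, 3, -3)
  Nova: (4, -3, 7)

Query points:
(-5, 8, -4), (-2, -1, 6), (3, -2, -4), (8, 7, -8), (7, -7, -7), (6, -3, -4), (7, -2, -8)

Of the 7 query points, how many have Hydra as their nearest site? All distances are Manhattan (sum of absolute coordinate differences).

(-5, 8, -4) — d to each: Ursa:20, Juno:17, Hydra:15, Quasar:26, Alpha:19, Echo:16, Nova:31 → nearest is Hydra
(-2, -1, 6) — d to each: Ursa:24, Juno:13, Hydra:17, Quasar:16, Alpha:15, Echo:20, Nova:9 → nearest is Nova
(3, -2, -4) — d to each: Ursa:12, Juno:3, Hydra:5, Quasar:22, Alpha:17, Echo:8, Nova:13 → nearest is Juno
(8, 7, -8) — d to each: Ursa:10, Juno:19, Hydra:15, Quasar:18, Alpha:35, Echo:12, Nova:29 → nearest is Ursa
(7, -7, -7) — d to each: Ursa:16, Juno:15, Hydra:17, Quasar:26, Alpha:21, Echo:16, Nova:21 → nearest is Juno
(6, -3, -4) — d to each: Ursa:10, Juno:7, Hydra:9, Quasar:20, Alpha:19, Echo:8, Nova:13 → nearest is Juno
(7, -2, -8) — d to each: Ursa:12, Juno:11, Hydra:13, Quasar:22, Alpha:25, Echo:12, Nova:19 → nearest is Juno
1 of the 7 points has Hydra as nearest.

1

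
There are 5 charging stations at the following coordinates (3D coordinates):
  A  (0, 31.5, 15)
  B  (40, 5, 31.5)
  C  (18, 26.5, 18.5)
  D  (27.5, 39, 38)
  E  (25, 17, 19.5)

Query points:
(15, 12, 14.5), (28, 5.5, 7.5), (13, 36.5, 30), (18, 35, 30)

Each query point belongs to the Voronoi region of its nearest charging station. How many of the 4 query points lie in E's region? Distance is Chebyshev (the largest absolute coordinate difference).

(15, 12, 14.5) — d to each: A:19.5, B:25, C:14.5, D:27, E:10 → nearest is E
(28, 5.5, 7.5) — d to each: A:28, B:24, C:21, D:33.5, E:12 → nearest is E
(13, 36.5, 30) — d to each: A:15, B:31.5, C:11.5, D:14.5, E:19.5 → nearest is C
(18, 35, 30) — d to each: A:18, B:30, C:11.5, D:9.5, E:18 → nearest is D
2 of the 4 points have E as nearest.

2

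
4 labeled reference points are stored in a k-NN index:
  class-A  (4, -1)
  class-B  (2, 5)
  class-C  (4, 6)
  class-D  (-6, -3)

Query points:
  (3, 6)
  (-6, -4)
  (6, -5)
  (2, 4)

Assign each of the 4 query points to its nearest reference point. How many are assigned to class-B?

(3, 6) — d² to each: class-A:50, class-B:2, class-C:1, class-D:162 → nearest is class-C
(-6, -4) — d² to each: class-A:109, class-B:145, class-C:200, class-D:1 → nearest is class-D
(6, -5) — d² to each: class-A:20, class-B:116, class-C:125, class-D:148 → nearest is class-A
(2, 4) — d² to each: class-A:29, class-B:1, class-C:8, class-D:113 → nearest is class-B
1 of the 4 points has class-B as nearest.

1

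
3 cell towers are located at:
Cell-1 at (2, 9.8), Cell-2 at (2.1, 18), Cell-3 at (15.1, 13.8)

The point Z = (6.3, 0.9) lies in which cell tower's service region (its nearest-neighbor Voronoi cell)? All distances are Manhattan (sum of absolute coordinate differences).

d(Z, Cell-1) = |6.3−2| + |0.9−9.8| = 4.3 + 8.9 = 13.2
d(Z, Cell-2) = |6.3−2.1| + |0.9−18| = 4.2 + 17.1 = 21.3
d(Z, Cell-3) = |6.3−15.1| + |0.9−13.8| = 8.8 + 12.9 = 21.7
Minimum is at Cell-1.

Cell-1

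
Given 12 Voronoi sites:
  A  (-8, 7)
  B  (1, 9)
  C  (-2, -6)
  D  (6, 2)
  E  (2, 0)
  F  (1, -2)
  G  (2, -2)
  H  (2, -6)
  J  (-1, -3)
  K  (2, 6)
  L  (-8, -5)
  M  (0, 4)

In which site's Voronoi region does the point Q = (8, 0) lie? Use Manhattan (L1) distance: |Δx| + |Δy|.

D

d(Q,A) = |8−(-8)| + |0−7| = 16 + 7 = 23
d(Q,B) = |8−1| + |0−9| = 7 + 9 = 16
d(Q,C) = |8−(-2)| + |0−(-6)| = 10 + 6 = 16
d(Q,D) = |8−6| + |0−2| = 2 + 2 = 4
d(Q,E) = |8−2| + |0−0| = 6 + 0 = 6
d(Q,F) = |8−1| + |0−(-2)| = 7 + 2 = 9
d(Q,G) = |8−2| + |0−(-2)| = 6 + 2 = 8
d(Q,H) = |8−2| + |0−(-6)| = 6 + 6 = 12
d(Q,J) = |8−(-1)| + |0−(-3)| = 9 + 3 = 12
d(Q,K) = |8−2| + |0−6| = 6 + 6 = 12
d(Q,L) = |8−(-8)| + |0−(-5)| = 16 + 5 = 21
d(Q,M) = |8−0| + |0−4| = 8 + 4 = 12
Minimum is at D.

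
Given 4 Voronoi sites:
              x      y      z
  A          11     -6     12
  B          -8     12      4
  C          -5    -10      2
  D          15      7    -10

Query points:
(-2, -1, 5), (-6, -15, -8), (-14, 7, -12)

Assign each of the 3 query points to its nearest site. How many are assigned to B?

(-2, -1, 5) — d² to each: A:243, B:206, C:99, D:578 → nearest is C
(-6, -15, -8) — d² to each: A:770, B:877, C:126, D:929 → nearest is C
(-14, 7, -12) — d² to each: A:1370, B:317, C:566, D:845 → nearest is B
1 of the 3 points has B as nearest.

1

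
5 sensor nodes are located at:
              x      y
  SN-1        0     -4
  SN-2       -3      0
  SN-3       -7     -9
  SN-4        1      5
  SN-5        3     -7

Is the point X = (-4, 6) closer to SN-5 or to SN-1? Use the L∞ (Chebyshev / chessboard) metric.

d(X, SN-5) = max(7, 13) = 13
d(X, SN-1) = max(4, 10) = 10
13 > 10, so SN-1 is closer.

SN-1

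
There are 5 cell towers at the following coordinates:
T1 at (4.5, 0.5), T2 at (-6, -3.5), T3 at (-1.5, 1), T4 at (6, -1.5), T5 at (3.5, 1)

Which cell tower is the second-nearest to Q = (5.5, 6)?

T1

Compare squared distances (the ordering matches that of the actual distances):
|QT1|² = (5.5−4.5)² + (6−0.5)² = 1 + 30.25 = 31.25
|QT2|² = (5.5−(-6))² + (6−(-3.5))² = 132.25 + 90.25 = 222.5
|QT3|² = (5.5−(-1.5))² + (6−1)² = 49 + 25 = 74
|QT4|² = (5.5−6)² + (6−(-1.5))² = 0.25 + 56.25 = 56.5
|QT5|² = (5.5−3.5)² + (6−1)² = 4 + 25 = 29
Sorted ascending: T5, T1, T4, … — the second-nearest is T1.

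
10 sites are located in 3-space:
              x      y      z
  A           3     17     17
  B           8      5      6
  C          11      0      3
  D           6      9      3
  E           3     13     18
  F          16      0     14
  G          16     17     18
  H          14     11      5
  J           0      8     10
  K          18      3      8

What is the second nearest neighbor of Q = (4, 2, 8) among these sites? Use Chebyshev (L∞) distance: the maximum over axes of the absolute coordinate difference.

d(Q,A) = max(1, 15, 9) = 15
d(Q,B) = max(4, 3, 2) = 4
d(Q,C) = max(7, 2, 5) = 7
d(Q,D) = max(2, 7, 5) = 7
d(Q,E) = max(1, 11, 10) = 11
d(Q,F) = max(12, 2, 6) = 12
d(Q,G) = max(12, 15, 10) = 15
d(Q,H) = max(10, 9, 3) = 10
d(Q,J) = max(4, 6, 2) = 6
d(Q,K) = max(14, 1, 0) = 14
Sorted ascending: B, J, C, … — the second-nearest is J.

J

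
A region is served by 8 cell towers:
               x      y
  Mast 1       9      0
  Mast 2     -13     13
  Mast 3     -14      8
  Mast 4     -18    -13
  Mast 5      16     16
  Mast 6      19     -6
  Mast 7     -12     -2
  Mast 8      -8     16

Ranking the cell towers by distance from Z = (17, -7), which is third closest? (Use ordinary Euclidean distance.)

Since √ is increasing, it suffices to compare squared distances:
d²(Z, Mast 1) = 64 + 49 = 113
d²(Z, Mast 2) = 900 + 400 = 1300
d²(Z, Mast 3) = 961 + 225 = 1186
d²(Z, Mast 4) = 1225 + 36 = 1261
d²(Z, Mast 5) = 1 + 529 = 530
d²(Z, Mast 6) = 4 + 1 = 5
d²(Z, Mast 7) = 841 + 25 = 866
d²(Z, Mast 8) = 625 + 529 = 1154
Sorted ascending: Mast 6, Mast 1, Mast 5, Mast 7, … — the third-nearest is Mast 5.

Mast 5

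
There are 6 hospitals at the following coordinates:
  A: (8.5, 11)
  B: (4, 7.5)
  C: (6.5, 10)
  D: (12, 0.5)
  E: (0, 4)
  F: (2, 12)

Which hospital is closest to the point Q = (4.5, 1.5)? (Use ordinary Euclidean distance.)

E

Squared Euclidean distances:
|QA|² = (4.5−8.5)² + (1.5−11)² = 16 + 90.25 = 106.25
|QB|² = (4.5−4)² + (1.5−7.5)² = 0.25 + 36 = 36.25
|QC|² = (4.5−6.5)² + (1.5−10)² = 4 + 72.25 = 76.25
|QD|² = (4.5−12)² + (1.5−0.5)² = 56.25 + 1 = 57.25
|QE|² = (4.5−0)² + (1.5−4)² = 20.25 + 6.25 = 26.5
|QF|² = (4.5−2)² + (1.5−12)² = 6.25 + 110.25 = 116.5
The smallest is to E, so Q lies in the Voronoi region of E.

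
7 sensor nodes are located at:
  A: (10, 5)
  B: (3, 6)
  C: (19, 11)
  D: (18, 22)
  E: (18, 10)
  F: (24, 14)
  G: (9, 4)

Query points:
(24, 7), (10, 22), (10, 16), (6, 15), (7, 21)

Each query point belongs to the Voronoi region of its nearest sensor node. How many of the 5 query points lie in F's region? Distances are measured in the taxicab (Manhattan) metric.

(24, 7) — d to each: A:16, B:22, C:9, D:21, E:9, F:7, G:18 → nearest is F
(10, 22) — d to each: A:17, B:23, C:20, D:8, E:20, F:22, G:19 → nearest is D
(10, 16) — d to each: A:11, B:17, C:14, D:14, E:14, F:16, G:13 → nearest is A
(6, 15) — d to each: A:14, B:12, C:17, D:19, E:17, F:19, G:14 → nearest is B
(7, 21) — d to each: A:19, B:19, C:22, D:12, E:22, F:24, G:19 → nearest is D
1 of the 5 points has F as nearest.

1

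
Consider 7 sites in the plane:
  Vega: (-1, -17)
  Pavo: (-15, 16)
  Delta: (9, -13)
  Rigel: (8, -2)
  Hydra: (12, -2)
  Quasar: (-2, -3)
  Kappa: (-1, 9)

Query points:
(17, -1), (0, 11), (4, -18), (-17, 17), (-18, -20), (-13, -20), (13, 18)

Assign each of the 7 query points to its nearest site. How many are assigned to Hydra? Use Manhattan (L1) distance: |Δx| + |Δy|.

2

(17, -1) — d to each: Vega:34, Pavo:49, Delta:20, Rigel:10, Hydra:6, Quasar:21, Kappa:28 → nearest is Hydra
(0, 11) — d to each: Vega:29, Pavo:20, Delta:33, Rigel:21, Hydra:25, Quasar:16, Kappa:3 → nearest is Kappa
(4, -18) — d to each: Vega:6, Pavo:53, Delta:10, Rigel:20, Hydra:24, Quasar:21, Kappa:32 → nearest is Vega
(-17, 17) — d to each: Vega:50, Pavo:3, Delta:56, Rigel:44, Hydra:48, Quasar:35, Kappa:24 → nearest is Pavo
(-18, -20) — d to each: Vega:20, Pavo:39, Delta:34, Rigel:44, Hydra:48, Quasar:33, Kappa:46 → nearest is Vega
(-13, -20) — d to each: Vega:15, Pavo:38, Delta:29, Rigel:39, Hydra:43, Quasar:28, Kappa:41 → nearest is Vega
(13, 18) — d to each: Vega:49, Pavo:30, Delta:35, Rigel:25, Hydra:21, Quasar:36, Kappa:23 → nearest is Hydra
2 of the 7 points have Hydra as nearest.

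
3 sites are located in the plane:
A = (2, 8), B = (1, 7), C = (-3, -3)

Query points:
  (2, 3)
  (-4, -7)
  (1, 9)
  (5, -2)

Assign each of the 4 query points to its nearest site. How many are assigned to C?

2

(2, 3) — d² to each: A:25, B:17, C:61 → nearest is B
(-4, -7) — d² to each: A:261, B:221, C:17 → nearest is C
(1, 9) — d² to each: A:2, B:4, C:160 → nearest is A
(5, -2) — d² to each: A:109, B:97, C:65 → nearest is C
2 of the 4 points have C as nearest.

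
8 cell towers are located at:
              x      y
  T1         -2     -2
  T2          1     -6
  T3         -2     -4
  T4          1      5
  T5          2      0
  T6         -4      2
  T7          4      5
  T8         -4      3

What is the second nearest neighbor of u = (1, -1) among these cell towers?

Since √ is increasing, it suffices to compare squared distances:
|uT1|² = (1−(-2))² + (-1−(-2))² = 9 + 1 = 10
|uT2|² = (1−1)² + (-1−(-6))² = 0 + 25 = 25
|uT3|² = (1−(-2))² + (-1−(-4))² = 9 + 9 = 18
|uT4|² = (1−1)² + (-1−5)² = 0 + 36 = 36
|uT5|² = (1−2)² + (-1−0)² = 1 + 1 = 2
|uT6|² = (1−(-4))² + (-1−2)² = 25 + 9 = 34
|uT7|² = (1−4)² + (-1−5)² = 9 + 36 = 45
|uT8|² = (1−(-4))² + (-1−3)² = 25 + 16 = 41
Sorted ascending: T5, T1, T3, … — the second-nearest is T1.

T1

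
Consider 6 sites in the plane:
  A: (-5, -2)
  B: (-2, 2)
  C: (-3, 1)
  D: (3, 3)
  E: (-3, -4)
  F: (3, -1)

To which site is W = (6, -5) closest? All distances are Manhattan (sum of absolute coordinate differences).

d(W,A) = |6−(-5)| + |-5−(-2)| = 11 + 3 = 14
d(W,B) = |6−(-2)| + |-5−2| = 8 + 7 = 15
d(W,C) = |6−(-3)| + |-5−1| = 9 + 6 = 15
d(W,D) = |6−3| + |-5−3| = 3 + 8 = 11
d(W,E) = |6−(-3)| + |-5−(-4)| = 9 + 1 = 10
d(W,F) = |6−3| + |-5−(-1)| = 3 + 4 = 7
The smallest is to F, so W lies in the Voronoi region of F.

F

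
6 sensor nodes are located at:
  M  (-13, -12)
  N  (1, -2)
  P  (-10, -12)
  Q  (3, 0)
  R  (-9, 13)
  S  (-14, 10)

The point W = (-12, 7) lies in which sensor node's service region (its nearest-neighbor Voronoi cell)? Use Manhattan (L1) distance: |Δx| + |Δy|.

S

d(W,M) = 1 + 19 = 20
d(W,N) = 13 + 9 = 22
d(W,P) = 2 + 19 = 21
d(W,Q) = 15 + 7 = 22
d(W,R) = 3 + 6 = 9
d(W,S) = 2 + 3 = 5
Minimum is at S.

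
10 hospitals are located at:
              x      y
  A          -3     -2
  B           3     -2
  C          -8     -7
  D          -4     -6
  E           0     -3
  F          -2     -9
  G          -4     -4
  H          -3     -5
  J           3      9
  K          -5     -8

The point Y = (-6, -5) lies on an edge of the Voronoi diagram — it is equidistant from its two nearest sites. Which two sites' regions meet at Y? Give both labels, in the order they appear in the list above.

Squared distances from Y to each site:
|YA|² = 9 + 9 = 18
|YB|² = 81 + 9 = 90
|YC|² = 4 + 4 = 8
|YD|² = 4 + 1 = 5
|YE|² = 36 + 4 = 40
|YF|² = 16 + 16 = 32
|YG|² = 4 + 1 = 5
|YH|² = 9 + 0 = 9
|YJ|² = 81 + 196 = 277
|YK|² = 1 + 9 = 10
Y is equidistant from D and G (both at squared distance 5), and every other site is strictly farther — so Y lies on the D–G Voronoi edge.

D and G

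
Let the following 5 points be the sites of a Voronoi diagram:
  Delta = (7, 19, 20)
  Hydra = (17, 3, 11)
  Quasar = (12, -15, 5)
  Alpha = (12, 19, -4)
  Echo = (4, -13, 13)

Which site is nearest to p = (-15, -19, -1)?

Squared Euclidean distances:
d²(p, Delta) = (-15−7)² + (-19−19)² + (-1−20)² = 484 + 1444 + 441 = 2369
d²(p, Hydra) = (-15−17)² + (-19−3)² + (-1−11)² = 1024 + 484 + 144 = 1652
d²(p, Quasar) = (-15−12)² + (-19−(-15))² + (-1−5)² = 729 + 16 + 36 = 781
d²(p, Alpha) = (-15−12)² + (-19−19)² + (-1−(-4))² = 729 + 1444 + 9 = 2182
d²(p, Echo) = (-15−4)² + (-19−(-13))² + (-1−13)² = 361 + 36 + 196 = 593
The smallest is to Echo, so p lies in the Voronoi region of Echo.

Echo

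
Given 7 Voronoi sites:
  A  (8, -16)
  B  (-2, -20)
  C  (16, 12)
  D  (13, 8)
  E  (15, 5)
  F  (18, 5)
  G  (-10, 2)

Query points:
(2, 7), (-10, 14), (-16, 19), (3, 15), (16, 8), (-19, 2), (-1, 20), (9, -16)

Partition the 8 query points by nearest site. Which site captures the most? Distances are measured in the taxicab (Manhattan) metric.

(2, 7) — d to each: A:29, B:31, C:19, D:12, E:15, F:18, G:17 → nearest is D
(-10, 14) — d to each: A:48, B:42, C:28, D:29, E:34, F:37, G:12 → nearest is G
(-16, 19) — d to each: A:59, B:53, C:39, D:40, E:45, F:48, G:23 → nearest is G
(3, 15) — d to each: A:36, B:40, C:16, D:17, E:22, F:25, G:26 → nearest is C
(16, 8) — d to each: A:32, B:46, C:4, D:3, E:4, F:5, G:32 → nearest is D
(-19, 2) — d to each: A:45, B:39, C:45, D:38, E:37, F:40, G:9 → nearest is G
(-1, 20) — d to each: A:45, B:41, C:25, D:26, E:31, F:34, G:27 → nearest is C
(9, -16) — d to each: A:1, B:15, C:35, D:28, E:27, F:30, G:37 → nearest is A
Tally — A:1, C:2, D:2, G:3. G captures the most (3).

G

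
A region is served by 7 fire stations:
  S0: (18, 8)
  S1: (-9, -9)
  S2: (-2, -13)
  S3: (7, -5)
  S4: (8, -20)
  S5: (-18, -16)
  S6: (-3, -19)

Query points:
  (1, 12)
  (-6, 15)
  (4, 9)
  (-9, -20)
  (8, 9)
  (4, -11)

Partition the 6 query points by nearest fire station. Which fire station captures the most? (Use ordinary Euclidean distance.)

S0

(1, 12) — d² to each: S0:305, S1:541, S2:634, S3:325, S4:1073, S5:1145, S6:977 → nearest is S0
(-6, 15) — d² to each: S0:625, S1:585, S2:800, S3:569, S4:1421, S5:1105, S6:1165 → nearest is S3
(4, 9) — d² to each: S0:197, S1:493, S2:520, S3:205, S4:857, S5:1109, S6:833 → nearest is S0
(-9, -20) — d² to each: S0:1513, S1:121, S2:98, S3:481, S4:289, S5:97, S6:37 → nearest is S6
(8, 9) — d² to each: S0:101, S1:613, S2:584, S3:197, S4:841, S5:1301, S6:905 → nearest is S0
(4, -11) — d² to each: S0:557, S1:173, S2:40, S3:45, S4:97, S5:509, S6:113 → nearest is S2
Tally — S0:3, S2:1, S3:1, S6:1. S0 captures the most (3).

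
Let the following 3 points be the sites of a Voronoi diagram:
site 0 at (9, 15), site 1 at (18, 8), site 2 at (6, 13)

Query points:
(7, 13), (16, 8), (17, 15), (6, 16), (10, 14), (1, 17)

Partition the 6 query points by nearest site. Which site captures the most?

(7, 13) — d² to each: site 0:8, site 1:146, site 2:1 → nearest is site 2
(16, 8) — d² to each: site 0:98, site 1:4, site 2:125 → nearest is site 1
(17, 15) — d² to each: site 0:64, site 1:50, site 2:125 → nearest is site 1
(6, 16) — d² to each: site 0:10, site 1:208, site 2:9 → nearest is site 2
(10, 14) — d² to each: site 0:2, site 1:100, site 2:17 → nearest is site 0
(1, 17) — d² to each: site 0:68, site 1:370, site 2:41 → nearest is site 2
Tally — site 0:1, site 1:2, site 2:3. site 2 captures the most (3).

site 2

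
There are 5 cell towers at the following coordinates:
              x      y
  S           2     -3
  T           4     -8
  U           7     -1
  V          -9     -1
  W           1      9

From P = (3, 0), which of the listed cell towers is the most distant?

V

Squared Euclidean distances:
|PS|² = (3−2)² + (0−(-3))² = 1 + 9 = 10
|PT|² = (3−4)² + (0−(-8))² = 1 + 64 = 65
|PU|² = (3−7)² + (0−(-1))² = 16 + 1 = 17
|PV|² = (3−(-9))² + (0−(-1))² = 144 + 1 = 145
|PW|² = (3−1)² + (0−9)² = 4 + 81 = 85
The largest is to V.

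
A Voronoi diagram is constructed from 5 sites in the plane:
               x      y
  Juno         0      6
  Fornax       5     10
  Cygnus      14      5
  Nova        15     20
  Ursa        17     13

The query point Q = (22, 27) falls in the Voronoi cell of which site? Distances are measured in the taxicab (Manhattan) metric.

Nova

d(Q, Juno) = |22−0| + |27−6| = 22 + 21 = 43
d(Q, Fornax) = |22−5| + |27−10| = 17 + 17 = 34
d(Q, Cygnus) = |22−14| + |27−5| = 8 + 22 = 30
d(Q, Nova) = |22−15| + |27−20| = 7 + 7 = 14
d(Q, Ursa) = |22−17| + |27−13| = 5 + 14 = 19
Nova is nearest.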